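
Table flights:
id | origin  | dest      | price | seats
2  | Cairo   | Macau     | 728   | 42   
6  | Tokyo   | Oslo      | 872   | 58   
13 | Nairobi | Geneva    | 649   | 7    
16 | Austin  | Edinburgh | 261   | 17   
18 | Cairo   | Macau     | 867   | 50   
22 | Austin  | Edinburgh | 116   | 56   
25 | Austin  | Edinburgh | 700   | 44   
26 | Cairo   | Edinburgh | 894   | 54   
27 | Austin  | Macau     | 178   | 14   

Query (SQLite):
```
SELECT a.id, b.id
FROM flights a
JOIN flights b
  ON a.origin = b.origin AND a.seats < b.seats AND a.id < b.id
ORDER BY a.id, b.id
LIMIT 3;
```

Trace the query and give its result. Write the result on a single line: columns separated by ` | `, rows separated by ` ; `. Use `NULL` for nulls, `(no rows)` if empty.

Pairs (a,b) with same origin, a.seats < b.seats, a.id < b.id.
origin groups: Austin:{16,22,25,27} Cairo:{2,18,26} Nairobi:{13} Tokyo:{6}
Ordered by (a.id, b.id); first 3.

2 | 18 ; 2 | 26 ; 16 | 22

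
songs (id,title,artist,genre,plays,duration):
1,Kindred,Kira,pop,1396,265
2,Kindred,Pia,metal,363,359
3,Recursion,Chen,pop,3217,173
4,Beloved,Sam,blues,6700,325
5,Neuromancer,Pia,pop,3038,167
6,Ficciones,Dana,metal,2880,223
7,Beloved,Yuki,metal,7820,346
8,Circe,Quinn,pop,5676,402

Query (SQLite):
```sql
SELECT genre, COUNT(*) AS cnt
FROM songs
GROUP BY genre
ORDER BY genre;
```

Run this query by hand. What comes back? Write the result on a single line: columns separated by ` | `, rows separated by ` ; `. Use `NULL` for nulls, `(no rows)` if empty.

Partition songs by genre; compute COUNT(*) within each group.
  blues: ids {4} → COUNT(*)=1
  metal: ids {2, 6, 7} → COUNT(*)=3
  pop: ids {1, 3, 5, 8} → COUNT(*)=4

blues | 1 ; metal | 3 ; pop | 4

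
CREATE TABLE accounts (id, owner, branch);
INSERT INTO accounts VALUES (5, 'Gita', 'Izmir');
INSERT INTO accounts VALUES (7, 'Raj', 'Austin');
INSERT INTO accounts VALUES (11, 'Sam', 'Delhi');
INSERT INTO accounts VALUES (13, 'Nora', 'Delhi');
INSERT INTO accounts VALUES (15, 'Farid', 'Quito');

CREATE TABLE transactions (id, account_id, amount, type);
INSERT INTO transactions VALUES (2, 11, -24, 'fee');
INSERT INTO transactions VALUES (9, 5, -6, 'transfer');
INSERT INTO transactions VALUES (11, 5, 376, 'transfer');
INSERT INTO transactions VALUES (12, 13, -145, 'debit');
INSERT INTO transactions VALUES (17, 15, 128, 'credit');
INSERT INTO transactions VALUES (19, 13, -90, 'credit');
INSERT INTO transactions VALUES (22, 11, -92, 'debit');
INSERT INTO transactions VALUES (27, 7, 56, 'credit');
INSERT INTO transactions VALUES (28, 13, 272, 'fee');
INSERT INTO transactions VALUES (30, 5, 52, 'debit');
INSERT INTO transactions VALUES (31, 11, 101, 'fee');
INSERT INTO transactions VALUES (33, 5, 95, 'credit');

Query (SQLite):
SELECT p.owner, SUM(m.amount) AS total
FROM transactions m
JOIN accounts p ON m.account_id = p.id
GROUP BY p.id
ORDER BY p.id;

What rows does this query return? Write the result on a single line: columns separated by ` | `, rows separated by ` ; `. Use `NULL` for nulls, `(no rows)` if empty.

Gita | 517 ; Raj | 56 ; Sam | -15 ; Nora | 37 ; Farid | 128

Join each transactions row to its accounts via account_id.
Group joined rows by accounts.id; compute SUM(m.amount) per group.
  5: ids {9, 11, 30, 33} → SUM(m.amount)=517
  7: ids {27} → SUM(m.amount)=56
  11: ids {2, 22, 31} → SUM(m.amount)=-15
  13: ids {12, 19, 28} → SUM(m.amount)=37
  15: ids {17} → SUM(m.amount)=128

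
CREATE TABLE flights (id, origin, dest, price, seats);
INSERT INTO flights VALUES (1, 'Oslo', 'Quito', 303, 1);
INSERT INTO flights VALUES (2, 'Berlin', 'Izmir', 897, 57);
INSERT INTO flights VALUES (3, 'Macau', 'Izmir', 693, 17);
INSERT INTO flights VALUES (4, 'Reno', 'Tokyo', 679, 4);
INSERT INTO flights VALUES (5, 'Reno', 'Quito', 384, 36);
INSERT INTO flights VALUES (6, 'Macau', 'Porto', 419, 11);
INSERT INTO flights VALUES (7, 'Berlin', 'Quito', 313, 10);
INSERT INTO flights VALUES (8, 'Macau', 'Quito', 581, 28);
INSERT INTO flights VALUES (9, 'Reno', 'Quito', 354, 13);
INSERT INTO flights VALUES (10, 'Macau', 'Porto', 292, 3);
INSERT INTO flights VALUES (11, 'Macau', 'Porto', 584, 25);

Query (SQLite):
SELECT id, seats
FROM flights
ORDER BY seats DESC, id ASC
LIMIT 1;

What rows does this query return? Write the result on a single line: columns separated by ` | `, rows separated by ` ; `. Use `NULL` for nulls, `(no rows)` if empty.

Sort by seats desc, tiebreak id asc: (57, id=2), (36, id=5), (28, id=8), (25, id=11) …. Take first 1.

2 | 57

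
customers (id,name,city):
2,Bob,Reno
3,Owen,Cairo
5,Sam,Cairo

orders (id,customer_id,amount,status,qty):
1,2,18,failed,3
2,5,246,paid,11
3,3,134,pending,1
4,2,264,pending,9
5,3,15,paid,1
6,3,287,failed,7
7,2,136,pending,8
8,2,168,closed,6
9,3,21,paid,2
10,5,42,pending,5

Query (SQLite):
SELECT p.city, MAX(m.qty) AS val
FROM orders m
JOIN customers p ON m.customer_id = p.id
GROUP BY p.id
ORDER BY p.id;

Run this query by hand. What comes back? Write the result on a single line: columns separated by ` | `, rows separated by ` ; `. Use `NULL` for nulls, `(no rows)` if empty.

Join each orders row to its customers via customer_id.
Group joined rows by customers.id; compute MAX(m.qty) per group.
  2: ids {1, 4, 7, 8} → MAX(m.qty)=9
  3: ids {3, 5, 6, 9} → MAX(m.qty)=7
  5: ids {2, 10} → MAX(m.qty)=11

Reno | 9 ; Cairo | 7 ; Cairo | 11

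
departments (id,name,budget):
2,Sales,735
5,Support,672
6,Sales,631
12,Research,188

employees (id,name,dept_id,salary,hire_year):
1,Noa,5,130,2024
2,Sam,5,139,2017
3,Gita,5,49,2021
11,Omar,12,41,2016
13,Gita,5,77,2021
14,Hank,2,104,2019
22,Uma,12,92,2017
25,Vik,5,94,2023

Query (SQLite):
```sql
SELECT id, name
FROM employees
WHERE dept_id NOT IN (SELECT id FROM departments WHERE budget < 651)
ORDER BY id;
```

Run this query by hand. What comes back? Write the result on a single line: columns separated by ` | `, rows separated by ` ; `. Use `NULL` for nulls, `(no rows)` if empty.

1 | Noa ; 2 | Sam ; 3 | Gita ; 13 | Gita ; 14 | Hank ; 25 | Vik

Inner query: departments.id where budget < 651.
Outer: keep employees rows whose dept_id is not in that set.
Inner query → {6, 12}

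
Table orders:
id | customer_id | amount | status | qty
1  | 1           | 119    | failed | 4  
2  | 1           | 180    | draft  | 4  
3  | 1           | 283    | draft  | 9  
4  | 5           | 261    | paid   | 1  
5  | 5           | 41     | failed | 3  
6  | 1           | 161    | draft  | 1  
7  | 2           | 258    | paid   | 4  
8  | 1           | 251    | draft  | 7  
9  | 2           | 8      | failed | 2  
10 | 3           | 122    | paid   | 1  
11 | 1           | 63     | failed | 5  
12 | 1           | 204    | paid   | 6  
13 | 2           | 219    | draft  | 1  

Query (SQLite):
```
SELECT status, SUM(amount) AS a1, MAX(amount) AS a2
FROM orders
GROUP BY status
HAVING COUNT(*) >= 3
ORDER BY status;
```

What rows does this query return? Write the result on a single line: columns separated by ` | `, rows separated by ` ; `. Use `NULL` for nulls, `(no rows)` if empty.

draft | 1094 | 283 ; failed | 231 | 119 ; paid | 845 | 261

Group orders by status.
Per group compute: SUM(amount), MAX(amount).
HAVING: drop groups with fewer than 3 rows.
  draft: ids {2, 3, 6, 8, 13} → SUM(amount)=1094, MAX(amount)=283
  failed: ids {1, 5, 9, 11} → SUM(amount)=231, MAX(amount)=119
  paid: ids {4, 7, 10, 12} → SUM(amount)=845, MAX(amount)=261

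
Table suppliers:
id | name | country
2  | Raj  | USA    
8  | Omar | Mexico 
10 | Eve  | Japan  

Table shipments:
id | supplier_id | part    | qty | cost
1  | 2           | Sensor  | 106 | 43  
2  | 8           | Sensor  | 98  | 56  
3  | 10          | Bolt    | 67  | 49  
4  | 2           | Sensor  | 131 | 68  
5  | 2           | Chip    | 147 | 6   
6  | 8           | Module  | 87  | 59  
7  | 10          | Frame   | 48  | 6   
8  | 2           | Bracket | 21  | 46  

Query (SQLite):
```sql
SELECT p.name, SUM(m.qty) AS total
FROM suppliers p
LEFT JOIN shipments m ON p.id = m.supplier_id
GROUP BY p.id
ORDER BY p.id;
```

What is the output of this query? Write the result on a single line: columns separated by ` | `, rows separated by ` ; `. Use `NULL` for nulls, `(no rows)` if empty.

Raj | 405 ; Omar | 185 ; Eve | 115

LEFT JOIN keeps every suppliers row; unmatched ones get NULL for shipments columns.
Group by suppliers.id and compute SUM(m.qty). SUM over an all-NULL group is NULL.
  2: ids {1, 4, 5, 8} → SUM(m.qty)=405
  8: ids {2, 6} → SUM(m.qty)=185
  10: ids {3, 7} → SUM(m.qty)=115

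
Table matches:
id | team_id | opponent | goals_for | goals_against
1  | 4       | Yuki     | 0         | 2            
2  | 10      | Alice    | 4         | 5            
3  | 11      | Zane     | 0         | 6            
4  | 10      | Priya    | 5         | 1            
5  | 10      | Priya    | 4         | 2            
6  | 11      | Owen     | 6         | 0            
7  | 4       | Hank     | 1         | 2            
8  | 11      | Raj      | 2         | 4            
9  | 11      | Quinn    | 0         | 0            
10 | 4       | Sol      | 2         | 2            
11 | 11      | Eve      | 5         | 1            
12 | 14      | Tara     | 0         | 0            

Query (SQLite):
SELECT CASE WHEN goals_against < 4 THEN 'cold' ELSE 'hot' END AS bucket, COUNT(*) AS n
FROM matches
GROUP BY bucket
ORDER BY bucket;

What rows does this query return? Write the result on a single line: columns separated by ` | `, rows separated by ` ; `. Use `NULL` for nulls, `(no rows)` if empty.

cold | 9 ; hot | 3

Bucket rows by goals_against < 4 → 'cold' else 'hot'; count each bucket.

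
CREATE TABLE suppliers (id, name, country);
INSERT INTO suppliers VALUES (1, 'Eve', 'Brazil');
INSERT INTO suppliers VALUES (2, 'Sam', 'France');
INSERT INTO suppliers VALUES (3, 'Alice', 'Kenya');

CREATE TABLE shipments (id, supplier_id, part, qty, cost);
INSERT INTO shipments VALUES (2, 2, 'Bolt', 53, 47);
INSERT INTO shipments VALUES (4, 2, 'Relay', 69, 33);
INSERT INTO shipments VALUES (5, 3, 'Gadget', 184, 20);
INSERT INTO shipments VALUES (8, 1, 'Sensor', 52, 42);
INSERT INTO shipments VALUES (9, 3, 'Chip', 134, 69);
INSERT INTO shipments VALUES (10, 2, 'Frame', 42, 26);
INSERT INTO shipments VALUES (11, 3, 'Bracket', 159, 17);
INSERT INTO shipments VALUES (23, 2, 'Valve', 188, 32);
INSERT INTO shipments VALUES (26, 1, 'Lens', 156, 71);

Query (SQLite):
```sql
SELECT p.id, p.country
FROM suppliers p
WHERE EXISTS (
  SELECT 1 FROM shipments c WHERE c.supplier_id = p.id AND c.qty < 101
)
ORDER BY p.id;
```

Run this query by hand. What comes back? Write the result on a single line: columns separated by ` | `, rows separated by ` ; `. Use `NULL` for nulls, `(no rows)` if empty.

1 | Brazil ; 2 | France

For each suppliers row, check whether any shipments with matching supplier_id has qty < 101.
Keep rows where that is true.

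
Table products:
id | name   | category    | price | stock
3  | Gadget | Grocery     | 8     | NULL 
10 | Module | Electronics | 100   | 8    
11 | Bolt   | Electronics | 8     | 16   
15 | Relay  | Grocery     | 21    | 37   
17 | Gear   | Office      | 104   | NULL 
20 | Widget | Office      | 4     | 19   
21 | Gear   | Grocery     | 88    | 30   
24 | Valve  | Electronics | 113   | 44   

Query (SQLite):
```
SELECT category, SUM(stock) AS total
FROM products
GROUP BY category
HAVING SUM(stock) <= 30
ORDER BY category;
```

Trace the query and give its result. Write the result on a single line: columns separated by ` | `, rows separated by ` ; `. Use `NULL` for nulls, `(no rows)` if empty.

Office | 19

Partition products by category; compute SUM(stock) within each group.
HAVING: keep groups where SUM(stock) <= 30.
  Electronics: ids {10, 11, 24} → SUM(stock)=68
  Grocery: ids {3, 15, 21} → SUM(stock)=67
  Office: ids {17, 20} → SUM(stock)=19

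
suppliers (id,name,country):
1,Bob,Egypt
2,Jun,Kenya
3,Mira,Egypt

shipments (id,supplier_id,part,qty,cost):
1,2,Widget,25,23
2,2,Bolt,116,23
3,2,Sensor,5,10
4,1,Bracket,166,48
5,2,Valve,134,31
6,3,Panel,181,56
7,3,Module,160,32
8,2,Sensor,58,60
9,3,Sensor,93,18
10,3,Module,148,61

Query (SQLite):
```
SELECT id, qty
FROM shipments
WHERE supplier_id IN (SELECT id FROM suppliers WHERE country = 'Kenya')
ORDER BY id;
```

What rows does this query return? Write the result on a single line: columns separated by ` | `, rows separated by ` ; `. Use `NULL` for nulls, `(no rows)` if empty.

Inner query: suppliers.id where country = 'Kenya'.
Outer: keep shipments rows whose supplier_id is in that set.
Inner query → {2}

1 | 25 ; 2 | 116 ; 3 | 5 ; 5 | 134 ; 8 | 58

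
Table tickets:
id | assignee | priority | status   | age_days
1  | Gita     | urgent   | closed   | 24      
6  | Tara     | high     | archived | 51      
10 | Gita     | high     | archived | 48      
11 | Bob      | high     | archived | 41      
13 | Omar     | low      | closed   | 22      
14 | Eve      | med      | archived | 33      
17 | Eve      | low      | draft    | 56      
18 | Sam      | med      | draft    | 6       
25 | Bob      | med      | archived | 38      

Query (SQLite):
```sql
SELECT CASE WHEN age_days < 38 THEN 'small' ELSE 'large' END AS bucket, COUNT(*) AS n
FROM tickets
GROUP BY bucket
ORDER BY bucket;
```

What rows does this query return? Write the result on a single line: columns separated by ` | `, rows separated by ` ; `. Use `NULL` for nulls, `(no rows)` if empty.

large | 5 ; small | 4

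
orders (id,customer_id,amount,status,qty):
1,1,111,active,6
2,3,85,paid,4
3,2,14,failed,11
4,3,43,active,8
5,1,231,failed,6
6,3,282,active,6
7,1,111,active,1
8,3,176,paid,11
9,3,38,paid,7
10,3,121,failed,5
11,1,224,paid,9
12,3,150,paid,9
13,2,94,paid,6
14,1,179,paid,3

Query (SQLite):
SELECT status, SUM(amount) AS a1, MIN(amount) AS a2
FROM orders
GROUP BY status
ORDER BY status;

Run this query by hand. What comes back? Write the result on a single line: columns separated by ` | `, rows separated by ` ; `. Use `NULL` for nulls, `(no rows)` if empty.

Group orders by status.
Per group compute: SUM(amount), MIN(amount).
  active: ids {1, 4, 6, 7} → SUM(amount)=547, MIN(amount)=43
  failed: ids {3, 5, 10} → SUM(amount)=366, MIN(amount)=14
  paid: ids {2, 8, 9, 11, 12, 13, 14} → SUM(amount)=946, MIN(amount)=38

active | 547 | 43 ; failed | 366 | 14 ; paid | 946 | 38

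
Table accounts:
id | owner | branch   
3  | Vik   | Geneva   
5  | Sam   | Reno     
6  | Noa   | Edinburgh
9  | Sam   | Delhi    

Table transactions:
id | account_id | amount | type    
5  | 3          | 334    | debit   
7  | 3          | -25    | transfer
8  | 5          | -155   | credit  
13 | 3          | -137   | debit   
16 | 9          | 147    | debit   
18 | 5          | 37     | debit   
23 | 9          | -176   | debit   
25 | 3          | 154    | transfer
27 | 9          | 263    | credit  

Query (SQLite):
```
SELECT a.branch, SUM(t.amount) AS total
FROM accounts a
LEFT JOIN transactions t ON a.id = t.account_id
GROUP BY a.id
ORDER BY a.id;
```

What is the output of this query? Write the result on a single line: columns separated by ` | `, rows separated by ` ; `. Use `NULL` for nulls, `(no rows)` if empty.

LEFT JOIN keeps every accounts row; unmatched ones get NULL for transactions columns.
Group by accounts.id and compute SUM(t.amount). SUM over an all-NULL group is NULL.
  3: ids {5, 7, 13, 25} → SUM(t.amount)=326
  5: ids {8, 18} → SUM(t.amount)=-118
  6: ids {—} → SUM(t.amount)=NULL
  9: ids {16, 23, 27} → SUM(t.amount)=234

Geneva | 326 ; Reno | -118 ; Edinburgh | NULL ; Delhi | 234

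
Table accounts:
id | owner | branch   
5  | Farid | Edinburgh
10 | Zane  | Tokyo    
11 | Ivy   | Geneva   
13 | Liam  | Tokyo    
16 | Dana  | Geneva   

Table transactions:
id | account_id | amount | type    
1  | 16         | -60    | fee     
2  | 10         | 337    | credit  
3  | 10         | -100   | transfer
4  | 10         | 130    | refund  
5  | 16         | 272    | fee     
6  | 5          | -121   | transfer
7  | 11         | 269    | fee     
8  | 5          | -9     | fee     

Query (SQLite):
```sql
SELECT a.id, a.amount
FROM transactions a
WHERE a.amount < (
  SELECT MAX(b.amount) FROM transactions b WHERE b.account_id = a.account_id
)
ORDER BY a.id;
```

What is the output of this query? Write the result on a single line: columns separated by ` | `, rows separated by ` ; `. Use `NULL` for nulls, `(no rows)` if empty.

For each transactions row a, compute MAX(amount) over rows sharing a.account_id.
Keep row a if a.amount < that per-group MAX.
  account_id=5: MAX(amount) = -9
  account_id=10: MAX(amount) = 337
  account_id=11: MAX(amount) = 269
  account_id=16: MAX(amount) = 272

1 | -60 ; 3 | -100 ; 4 | 130 ; 6 | -121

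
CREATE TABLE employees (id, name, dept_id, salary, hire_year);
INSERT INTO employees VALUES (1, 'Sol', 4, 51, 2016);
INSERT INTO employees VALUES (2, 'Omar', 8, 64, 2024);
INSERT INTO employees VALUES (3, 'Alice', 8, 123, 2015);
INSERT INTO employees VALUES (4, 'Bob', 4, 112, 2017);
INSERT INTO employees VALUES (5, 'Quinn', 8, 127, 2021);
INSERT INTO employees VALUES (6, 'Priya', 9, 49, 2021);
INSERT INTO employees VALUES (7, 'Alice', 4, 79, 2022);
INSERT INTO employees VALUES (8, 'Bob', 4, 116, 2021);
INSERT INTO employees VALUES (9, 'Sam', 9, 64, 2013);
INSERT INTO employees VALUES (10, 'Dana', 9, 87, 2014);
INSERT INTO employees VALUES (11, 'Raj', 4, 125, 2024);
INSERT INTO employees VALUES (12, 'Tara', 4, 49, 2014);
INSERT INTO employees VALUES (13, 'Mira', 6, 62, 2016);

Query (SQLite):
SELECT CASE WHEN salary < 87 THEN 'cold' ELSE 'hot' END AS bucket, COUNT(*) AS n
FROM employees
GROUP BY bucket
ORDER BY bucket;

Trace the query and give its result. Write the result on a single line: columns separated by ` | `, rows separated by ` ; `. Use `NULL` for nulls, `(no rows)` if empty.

cold | 7 ; hot | 6

Bucket rows by salary < 87 → 'cold' else 'hot'; count each bucket.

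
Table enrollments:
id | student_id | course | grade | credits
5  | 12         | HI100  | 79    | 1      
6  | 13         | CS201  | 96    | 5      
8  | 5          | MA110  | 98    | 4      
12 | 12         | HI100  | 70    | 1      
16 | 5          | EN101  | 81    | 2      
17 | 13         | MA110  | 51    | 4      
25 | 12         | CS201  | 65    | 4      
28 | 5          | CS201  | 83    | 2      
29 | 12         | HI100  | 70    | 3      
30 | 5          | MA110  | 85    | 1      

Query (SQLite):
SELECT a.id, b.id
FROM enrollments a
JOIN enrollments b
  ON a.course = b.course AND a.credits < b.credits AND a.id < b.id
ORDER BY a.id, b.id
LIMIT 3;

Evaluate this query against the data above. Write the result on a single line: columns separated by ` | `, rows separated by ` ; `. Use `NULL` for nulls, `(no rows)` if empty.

5 | 29 ; 12 | 29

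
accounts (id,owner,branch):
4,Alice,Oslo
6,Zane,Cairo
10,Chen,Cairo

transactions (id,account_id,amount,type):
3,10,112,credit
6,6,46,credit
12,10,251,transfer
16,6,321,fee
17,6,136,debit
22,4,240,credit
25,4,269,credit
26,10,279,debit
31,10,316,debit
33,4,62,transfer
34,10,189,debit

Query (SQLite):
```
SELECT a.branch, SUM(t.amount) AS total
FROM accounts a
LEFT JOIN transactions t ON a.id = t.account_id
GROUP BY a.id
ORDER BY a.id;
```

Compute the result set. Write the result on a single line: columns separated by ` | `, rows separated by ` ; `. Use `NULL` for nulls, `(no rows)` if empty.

Oslo | 571 ; Cairo | 503 ; Cairo | 1147

LEFT JOIN keeps every accounts row; unmatched ones get NULL for transactions columns.
Group by accounts.id and compute SUM(t.amount). SUM over an all-NULL group is NULL.
  4: ids {22, 25, 33} → SUM(t.amount)=571
  6: ids {6, 16, 17} → SUM(t.amount)=503
  10: ids {3, 12, 26, 31, 34} → SUM(t.amount)=1147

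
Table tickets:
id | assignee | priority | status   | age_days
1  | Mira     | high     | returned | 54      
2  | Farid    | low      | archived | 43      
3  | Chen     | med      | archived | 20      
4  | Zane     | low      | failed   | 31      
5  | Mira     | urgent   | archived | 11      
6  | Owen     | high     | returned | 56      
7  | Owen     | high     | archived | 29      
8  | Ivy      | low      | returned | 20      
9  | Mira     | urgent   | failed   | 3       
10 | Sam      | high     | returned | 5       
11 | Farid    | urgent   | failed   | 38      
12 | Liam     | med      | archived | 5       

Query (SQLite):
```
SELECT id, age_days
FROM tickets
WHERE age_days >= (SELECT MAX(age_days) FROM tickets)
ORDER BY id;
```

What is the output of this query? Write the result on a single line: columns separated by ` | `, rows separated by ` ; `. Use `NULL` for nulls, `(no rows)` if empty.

Scalar subquery: MAX(age_days) over all tickets rows = 56.
Keep rows where age_days >= that value.

6 | 56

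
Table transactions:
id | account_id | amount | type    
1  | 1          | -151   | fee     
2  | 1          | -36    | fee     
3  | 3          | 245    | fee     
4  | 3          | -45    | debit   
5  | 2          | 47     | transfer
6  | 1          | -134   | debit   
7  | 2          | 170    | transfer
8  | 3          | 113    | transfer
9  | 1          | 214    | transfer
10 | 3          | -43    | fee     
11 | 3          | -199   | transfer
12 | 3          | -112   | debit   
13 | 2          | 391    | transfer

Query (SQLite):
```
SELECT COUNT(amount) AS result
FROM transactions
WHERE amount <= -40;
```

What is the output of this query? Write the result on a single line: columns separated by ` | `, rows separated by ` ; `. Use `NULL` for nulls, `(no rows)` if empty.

6

Rows where amount <= -40 → amount values: [-151, -45, -134, -43, -199, -112].
COUNT(amount) counts non-NULL values → 6.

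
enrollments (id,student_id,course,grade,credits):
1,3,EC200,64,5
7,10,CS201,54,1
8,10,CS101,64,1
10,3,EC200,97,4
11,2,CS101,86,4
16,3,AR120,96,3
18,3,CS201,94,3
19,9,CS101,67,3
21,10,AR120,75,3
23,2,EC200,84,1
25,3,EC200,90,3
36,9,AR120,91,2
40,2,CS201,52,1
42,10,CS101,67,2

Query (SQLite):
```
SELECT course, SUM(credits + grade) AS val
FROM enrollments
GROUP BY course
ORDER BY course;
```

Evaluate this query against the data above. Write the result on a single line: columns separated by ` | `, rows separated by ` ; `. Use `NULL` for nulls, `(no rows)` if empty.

AR120 | 270 ; CS101 | 294 ; CS201 | 205 ; EC200 | 348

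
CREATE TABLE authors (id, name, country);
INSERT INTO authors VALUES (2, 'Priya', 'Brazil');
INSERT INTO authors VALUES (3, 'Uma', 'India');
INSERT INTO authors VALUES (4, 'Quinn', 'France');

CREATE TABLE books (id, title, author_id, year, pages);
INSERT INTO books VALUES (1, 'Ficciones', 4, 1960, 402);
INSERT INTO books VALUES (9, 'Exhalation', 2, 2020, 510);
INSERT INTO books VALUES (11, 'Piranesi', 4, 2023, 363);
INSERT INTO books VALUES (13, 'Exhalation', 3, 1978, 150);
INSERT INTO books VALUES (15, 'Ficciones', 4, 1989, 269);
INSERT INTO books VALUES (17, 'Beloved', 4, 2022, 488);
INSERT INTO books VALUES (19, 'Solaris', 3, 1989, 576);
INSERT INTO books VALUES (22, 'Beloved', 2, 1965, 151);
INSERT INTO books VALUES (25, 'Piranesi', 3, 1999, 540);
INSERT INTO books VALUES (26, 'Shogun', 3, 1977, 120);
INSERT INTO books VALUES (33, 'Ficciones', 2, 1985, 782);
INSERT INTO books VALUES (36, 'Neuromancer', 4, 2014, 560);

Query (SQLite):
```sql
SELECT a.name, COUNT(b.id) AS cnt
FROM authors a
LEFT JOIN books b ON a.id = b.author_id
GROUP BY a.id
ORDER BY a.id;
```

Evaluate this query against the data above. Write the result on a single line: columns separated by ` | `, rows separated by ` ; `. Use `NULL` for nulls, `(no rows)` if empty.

LEFT JOIN keeps every authors row; unmatched ones get NULL for books columns.
Group by authors.id and compute COUNT(b.id). COUNT(col) of an all-NULL group is 0.
  2: ids {9, 22, 33} → COUNT(b.id)=3
  3: ids {13, 19, 25, 26} → COUNT(b.id)=4
  4: ids {1, 11, 15, 17, 36} → COUNT(b.id)=5

Priya | 3 ; Uma | 4 ; Quinn | 5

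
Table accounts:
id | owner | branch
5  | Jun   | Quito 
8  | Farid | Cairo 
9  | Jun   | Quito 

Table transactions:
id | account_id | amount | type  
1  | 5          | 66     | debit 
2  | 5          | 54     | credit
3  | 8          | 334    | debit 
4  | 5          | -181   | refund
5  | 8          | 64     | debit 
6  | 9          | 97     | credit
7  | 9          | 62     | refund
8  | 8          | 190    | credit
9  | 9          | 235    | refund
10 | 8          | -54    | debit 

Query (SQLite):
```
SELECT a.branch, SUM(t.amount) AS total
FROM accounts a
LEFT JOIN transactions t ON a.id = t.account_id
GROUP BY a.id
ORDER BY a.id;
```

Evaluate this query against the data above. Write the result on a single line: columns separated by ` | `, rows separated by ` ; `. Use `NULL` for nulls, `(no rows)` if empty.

LEFT JOIN keeps every accounts row; unmatched ones get NULL for transactions columns.
Group by accounts.id and compute SUM(t.amount). SUM over an all-NULL group is NULL.
  5: ids {1, 2, 4} → SUM(t.amount)=-61
  8: ids {3, 5, 8, 10} → SUM(t.amount)=534
  9: ids {6, 7, 9} → SUM(t.amount)=394

Quito | -61 ; Cairo | 534 ; Quito | 394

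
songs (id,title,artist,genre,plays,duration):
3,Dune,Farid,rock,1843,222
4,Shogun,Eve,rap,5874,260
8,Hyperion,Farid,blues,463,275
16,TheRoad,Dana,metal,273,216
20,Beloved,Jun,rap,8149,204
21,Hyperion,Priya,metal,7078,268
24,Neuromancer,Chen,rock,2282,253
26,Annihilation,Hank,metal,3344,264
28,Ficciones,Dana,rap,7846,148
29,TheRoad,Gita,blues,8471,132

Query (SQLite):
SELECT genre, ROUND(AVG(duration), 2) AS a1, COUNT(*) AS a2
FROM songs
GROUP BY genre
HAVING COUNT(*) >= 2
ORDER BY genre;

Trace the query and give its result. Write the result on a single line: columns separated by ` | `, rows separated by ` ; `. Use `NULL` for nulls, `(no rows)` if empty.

Group songs by genre.
Per group compute: ROUND(AVG(duration), 2), COUNT(*).
HAVING: drop groups with fewer than 2 rows.
  blues: ids {8, 29} → ROUND(AVG(duration), 2)=203.5, COUNT(*)=2
  metal: ids {16, 21, 26} → ROUND(AVG(duration), 2)=249.33, COUNT(*)=3
  rap: ids {4, 20, 28} → ROUND(AVG(duration), 2)=204, COUNT(*)=3
  rock: ids {3, 24} → ROUND(AVG(duration), 2)=237.5, COUNT(*)=2

blues | 203.5 | 2 ; metal | 249.33 | 3 ; rap | 204 | 3 ; rock | 237.5 | 2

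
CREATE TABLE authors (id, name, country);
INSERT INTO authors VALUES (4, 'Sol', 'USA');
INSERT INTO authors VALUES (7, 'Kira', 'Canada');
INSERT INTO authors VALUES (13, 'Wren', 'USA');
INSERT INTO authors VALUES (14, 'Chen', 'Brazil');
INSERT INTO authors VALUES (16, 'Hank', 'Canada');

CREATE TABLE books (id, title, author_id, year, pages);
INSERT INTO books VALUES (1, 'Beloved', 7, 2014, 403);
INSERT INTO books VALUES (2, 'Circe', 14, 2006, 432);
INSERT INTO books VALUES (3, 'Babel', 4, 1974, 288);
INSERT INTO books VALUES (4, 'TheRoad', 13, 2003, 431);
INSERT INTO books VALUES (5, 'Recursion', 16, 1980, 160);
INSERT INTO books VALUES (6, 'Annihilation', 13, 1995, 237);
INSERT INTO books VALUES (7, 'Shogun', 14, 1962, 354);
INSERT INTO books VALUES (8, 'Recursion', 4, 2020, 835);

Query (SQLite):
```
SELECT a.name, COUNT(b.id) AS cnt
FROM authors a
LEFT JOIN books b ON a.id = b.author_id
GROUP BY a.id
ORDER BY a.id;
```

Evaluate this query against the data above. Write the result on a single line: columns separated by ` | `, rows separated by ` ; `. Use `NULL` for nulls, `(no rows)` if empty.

Sol | 2 ; Kira | 1 ; Wren | 2 ; Chen | 2 ; Hank | 1

LEFT JOIN keeps every authors row; unmatched ones get NULL for books columns.
Group by authors.id and compute COUNT(b.id). COUNT(col) of an all-NULL group is 0.
  4: ids {3, 8} → COUNT(b.id)=2
  7: ids {1} → COUNT(b.id)=1
  13: ids {4, 6} → COUNT(b.id)=2
  14: ids {2, 7} → COUNT(b.id)=2
  16: ids {5} → COUNT(b.id)=1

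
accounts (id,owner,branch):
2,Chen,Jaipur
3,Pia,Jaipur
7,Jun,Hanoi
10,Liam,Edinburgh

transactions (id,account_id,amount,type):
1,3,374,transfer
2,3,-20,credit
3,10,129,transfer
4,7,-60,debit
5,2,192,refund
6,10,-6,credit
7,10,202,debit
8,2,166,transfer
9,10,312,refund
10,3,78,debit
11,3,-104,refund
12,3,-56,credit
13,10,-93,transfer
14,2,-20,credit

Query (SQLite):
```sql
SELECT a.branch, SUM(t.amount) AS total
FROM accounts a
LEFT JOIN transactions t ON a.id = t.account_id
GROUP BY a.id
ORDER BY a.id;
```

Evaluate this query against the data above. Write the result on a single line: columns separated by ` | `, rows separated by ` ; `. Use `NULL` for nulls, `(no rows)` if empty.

LEFT JOIN keeps every accounts row; unmatched ones get NULL for transactions columns.
Group by accounts.id and compute SUM(t.amount). SUM over an all-NULL group is NULL.
  2: ids {5, 8, 14} → SUM(t.amount)=338
  3: ids {1, 2, 10, 11, 12} → SUM(t.amount)=272
  7: ids {4} → SUM(t.amount)=-60
  10: ids {3, 6, 7, 9, 13} → SUM(t.amount)=544

Jaipur | 338 ; Jaipur | 272 ; Hanoi | -60 ; Edinburgh | 544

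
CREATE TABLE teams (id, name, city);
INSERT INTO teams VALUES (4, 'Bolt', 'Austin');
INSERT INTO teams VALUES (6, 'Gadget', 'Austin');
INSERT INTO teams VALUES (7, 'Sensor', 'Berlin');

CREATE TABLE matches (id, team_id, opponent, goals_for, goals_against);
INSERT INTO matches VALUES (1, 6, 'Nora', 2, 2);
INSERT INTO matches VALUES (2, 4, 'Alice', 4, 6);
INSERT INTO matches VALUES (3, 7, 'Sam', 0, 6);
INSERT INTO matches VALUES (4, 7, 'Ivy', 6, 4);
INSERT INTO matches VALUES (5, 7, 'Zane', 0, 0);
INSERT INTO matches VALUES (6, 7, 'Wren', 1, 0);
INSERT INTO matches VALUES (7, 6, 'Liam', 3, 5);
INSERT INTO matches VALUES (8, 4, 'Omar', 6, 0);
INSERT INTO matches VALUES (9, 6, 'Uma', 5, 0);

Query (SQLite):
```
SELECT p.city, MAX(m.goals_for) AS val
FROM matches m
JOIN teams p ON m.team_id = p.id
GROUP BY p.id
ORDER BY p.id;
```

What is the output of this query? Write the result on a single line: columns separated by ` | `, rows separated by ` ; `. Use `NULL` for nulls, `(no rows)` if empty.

Austin | 6 ; Austin | 5 ; Berlin | 6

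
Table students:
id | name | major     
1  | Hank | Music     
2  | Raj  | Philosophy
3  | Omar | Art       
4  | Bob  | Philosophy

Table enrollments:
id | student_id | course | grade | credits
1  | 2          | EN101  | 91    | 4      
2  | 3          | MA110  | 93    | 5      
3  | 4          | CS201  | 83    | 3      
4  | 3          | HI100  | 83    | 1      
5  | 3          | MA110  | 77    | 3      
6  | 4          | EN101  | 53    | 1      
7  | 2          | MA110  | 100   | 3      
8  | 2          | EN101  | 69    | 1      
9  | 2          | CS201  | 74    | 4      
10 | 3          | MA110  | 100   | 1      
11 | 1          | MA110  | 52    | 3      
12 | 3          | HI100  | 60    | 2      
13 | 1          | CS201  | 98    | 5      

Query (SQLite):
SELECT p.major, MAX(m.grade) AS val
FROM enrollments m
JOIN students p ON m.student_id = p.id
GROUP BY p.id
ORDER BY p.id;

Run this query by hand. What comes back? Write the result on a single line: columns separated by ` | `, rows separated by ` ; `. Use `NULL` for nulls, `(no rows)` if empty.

Join each enrollments row to its students via student_id.
Group joined rows by students.id; compute MAX(m.grade) per group.
  1: ids {11, 13} → MAX(m.grade)=98
  2: ids {1, 7, 8, 9} → MAX(m.grade)=100
  3: ids {2, 4, 5, 10, 12} → MAX(m.grade)=100
  4: ids {3, 6} → MAX(m.grade)=83

Music | 98 ; Philosophy | 100 ; Art | 100 ; Philosophy | 83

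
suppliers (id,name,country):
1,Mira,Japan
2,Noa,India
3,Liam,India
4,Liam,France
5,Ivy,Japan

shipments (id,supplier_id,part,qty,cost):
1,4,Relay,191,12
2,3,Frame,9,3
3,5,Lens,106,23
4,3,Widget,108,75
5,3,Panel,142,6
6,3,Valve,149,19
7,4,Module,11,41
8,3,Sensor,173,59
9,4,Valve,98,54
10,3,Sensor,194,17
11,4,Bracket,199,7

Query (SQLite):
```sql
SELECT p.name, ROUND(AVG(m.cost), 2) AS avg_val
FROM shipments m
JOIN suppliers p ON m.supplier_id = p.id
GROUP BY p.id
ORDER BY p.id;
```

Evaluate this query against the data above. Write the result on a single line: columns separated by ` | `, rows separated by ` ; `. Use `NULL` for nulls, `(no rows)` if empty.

Join each shipments row to its suppliers via supplier_id.
Group joined rows by suppliers.id; compute ROUND(AVG(m.cost), 2) per group.
  3: ids {2, 4, 5, 6, 8, 10} → ROUND(AVG(m.cost), 2)=29.83
  4: ids {1, 7, 9, 11} → ROUND(AVG(m.cost), 2)=28.5
  5: ids {3} → ROUND(AVG(m.cost), 2)=23

Liam | 29.83 ; Liam | 28.5 ; Ivy | 23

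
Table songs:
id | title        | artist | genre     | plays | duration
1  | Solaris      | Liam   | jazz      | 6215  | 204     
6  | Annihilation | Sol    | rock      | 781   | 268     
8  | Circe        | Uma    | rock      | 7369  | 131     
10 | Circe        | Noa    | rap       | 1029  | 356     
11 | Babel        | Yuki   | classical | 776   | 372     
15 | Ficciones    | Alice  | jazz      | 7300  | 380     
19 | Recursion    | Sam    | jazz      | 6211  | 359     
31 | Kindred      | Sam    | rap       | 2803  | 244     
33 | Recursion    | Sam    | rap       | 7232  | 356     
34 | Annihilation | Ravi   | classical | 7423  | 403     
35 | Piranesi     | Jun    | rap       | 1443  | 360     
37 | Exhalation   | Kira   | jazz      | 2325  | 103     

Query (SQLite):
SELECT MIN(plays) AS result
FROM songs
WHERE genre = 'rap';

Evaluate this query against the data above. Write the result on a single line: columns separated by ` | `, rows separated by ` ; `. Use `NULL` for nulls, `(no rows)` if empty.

Rows where genre='rap' → plays values: [1029, 2803, 7232, 1443].
MIN of non-NULL values = 1029.

1029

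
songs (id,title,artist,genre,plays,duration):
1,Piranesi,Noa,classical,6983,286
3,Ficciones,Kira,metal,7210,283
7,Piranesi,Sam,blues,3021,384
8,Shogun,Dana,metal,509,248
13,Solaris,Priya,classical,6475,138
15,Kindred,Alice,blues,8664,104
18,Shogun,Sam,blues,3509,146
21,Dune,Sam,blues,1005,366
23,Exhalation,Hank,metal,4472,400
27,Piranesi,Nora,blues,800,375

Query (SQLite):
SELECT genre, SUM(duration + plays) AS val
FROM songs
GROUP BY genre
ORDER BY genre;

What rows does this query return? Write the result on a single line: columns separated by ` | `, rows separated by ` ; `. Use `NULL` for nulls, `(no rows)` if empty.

For each row compute duration + plays.
Group by genre; take SUM of the expression per group.
  blues: ids {7, 15, 18, 21, 27} → SUM(duration + plays)=18374
  classical: ids {1, 13} → SUM(duration + plays)=13882
  metal: ids {3, 8, 23} → SUM(duration + plays)=13122

blues | 18374 ; classical | 13882 ; metal | 13122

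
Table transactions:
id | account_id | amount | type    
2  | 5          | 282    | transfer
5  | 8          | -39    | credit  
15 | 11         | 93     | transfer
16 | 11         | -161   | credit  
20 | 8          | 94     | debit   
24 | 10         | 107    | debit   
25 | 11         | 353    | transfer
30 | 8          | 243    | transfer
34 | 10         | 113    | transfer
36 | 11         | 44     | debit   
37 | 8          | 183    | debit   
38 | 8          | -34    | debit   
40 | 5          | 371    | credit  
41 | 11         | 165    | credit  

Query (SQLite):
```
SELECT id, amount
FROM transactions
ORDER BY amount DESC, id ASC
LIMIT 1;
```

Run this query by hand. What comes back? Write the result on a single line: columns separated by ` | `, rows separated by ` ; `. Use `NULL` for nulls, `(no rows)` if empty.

40 | 371

Sort by amount desc, tiebreak id asc: (371, id=40), (353, id=25), (282, id=2), (243, id=30) …. Take first 1.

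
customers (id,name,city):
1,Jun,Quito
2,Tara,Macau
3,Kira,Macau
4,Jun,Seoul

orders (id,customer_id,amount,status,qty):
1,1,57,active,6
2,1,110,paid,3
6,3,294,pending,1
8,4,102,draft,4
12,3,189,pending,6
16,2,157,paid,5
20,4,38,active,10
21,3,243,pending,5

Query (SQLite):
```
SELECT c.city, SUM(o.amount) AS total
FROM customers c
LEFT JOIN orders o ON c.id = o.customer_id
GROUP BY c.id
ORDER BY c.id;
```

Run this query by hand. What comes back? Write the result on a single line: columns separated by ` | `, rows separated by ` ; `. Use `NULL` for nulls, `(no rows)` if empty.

LEFT JOIN keeps every customers row; unmatched ones get NULL for orders columns.
Group by customers.id and compute SUM(o.amount). SUM over an all-NULL group is NULL.
  1: ids {1, 2} → SUM(o.amount)=167
  2: ids {16} → SUM(o.amount)=157
  3: ids {6, 12, 21} → SUM(o.amount)=726
  4: ids {8, 20} → SUM(o.amount)=140

Quito | 167 ; Macau | 157 ; Macau | 726 ; Seoul | 140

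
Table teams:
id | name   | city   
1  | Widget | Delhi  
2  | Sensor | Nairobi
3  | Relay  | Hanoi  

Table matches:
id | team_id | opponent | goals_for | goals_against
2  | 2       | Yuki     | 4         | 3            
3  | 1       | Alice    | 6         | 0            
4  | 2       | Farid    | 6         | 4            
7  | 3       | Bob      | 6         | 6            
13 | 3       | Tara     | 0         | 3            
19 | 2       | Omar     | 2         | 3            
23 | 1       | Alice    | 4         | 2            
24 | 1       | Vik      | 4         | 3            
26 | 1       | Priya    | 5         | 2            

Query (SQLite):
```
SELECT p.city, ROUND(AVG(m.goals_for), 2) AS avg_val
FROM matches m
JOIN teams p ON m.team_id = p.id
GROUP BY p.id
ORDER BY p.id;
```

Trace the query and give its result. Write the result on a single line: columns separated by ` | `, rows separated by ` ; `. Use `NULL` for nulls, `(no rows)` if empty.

Join each matches row to its teams via team_id.
Group joined rows by teams.id; compute ROUND(AVG(m.goals_for), 2) per group.
  1: ids {3, 23, 24, 26} → ROUND(AVG(m.goals_for), 2)=4.75
  2: ids {2, 4, 19} → ROUND(AVG(m.goals_for), 2)=4
  3: ids {7, 13} → ROUND(AVG(m.goals_for), 2)=3

Delhi | 4.75 ; Nairobi | 4 ; Hanoi | 3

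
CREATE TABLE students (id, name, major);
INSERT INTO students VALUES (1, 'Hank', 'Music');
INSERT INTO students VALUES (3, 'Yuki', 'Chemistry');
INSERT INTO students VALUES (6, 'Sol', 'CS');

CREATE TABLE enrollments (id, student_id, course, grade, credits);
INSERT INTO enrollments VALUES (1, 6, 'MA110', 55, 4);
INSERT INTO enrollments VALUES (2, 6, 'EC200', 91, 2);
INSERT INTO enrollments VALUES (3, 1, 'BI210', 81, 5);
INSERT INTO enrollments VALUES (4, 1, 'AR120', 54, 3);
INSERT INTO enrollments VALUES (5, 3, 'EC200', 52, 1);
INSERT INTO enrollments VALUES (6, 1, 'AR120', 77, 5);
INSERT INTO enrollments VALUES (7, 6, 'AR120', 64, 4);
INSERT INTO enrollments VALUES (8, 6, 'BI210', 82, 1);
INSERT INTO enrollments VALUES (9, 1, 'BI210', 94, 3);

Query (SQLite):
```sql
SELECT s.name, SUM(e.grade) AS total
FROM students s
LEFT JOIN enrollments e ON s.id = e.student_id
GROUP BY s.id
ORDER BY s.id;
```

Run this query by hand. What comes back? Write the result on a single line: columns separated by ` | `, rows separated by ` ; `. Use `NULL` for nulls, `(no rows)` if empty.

LEFT JOIN keeps every students row; unmatched ones get NULL for enrollments columns.
Group by students.id and compute SUM(e.grade). SUM over an all-NULL group is NULL.
  1: ids {3, 4, 6, 9} → SUM(e.grade)=306
  3: ids {5} → SUM(e.grade)=52
  6: ids {1, 2, 7, 8} → SUM(e.grade)=292

Hank | 306 ; Yuki | 52 ; Sol | 292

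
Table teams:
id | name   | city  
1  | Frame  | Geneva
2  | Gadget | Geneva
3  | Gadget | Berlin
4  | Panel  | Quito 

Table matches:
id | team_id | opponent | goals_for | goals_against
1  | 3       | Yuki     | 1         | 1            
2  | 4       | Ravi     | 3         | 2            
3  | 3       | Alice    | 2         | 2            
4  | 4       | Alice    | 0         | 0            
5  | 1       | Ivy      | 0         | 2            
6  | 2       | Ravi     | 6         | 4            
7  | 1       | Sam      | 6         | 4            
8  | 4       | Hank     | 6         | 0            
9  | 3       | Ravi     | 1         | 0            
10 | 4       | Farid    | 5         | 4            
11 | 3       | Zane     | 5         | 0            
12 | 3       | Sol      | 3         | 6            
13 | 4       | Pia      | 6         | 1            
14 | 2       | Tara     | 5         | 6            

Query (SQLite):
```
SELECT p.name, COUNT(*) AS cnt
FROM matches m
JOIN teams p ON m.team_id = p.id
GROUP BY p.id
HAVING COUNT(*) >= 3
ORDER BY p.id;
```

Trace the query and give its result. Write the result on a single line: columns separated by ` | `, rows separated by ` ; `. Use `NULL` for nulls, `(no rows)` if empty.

Gadget | 5 ; Panel | 5

Join each matches row to its teams via team_id.
Group joined rows by teams.id; compute COUNT(*) per group.
HAVING: keep groups with count ≥ 3.
  1: ids {5, 7} → COUNT(*)=2
  2: ids {6, 14} → COUNT(*)=2
  3: ids {1, 3, 9, 11, 12} → COUNT(*)=5
  4: ids {2, 4, 8, 10, 13} → COUNT(*)=5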